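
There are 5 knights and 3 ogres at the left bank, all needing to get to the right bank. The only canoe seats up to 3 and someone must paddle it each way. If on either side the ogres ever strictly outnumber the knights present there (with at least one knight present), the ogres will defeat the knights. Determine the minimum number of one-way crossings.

Counting alone: each trip to the right bank takes at most 3 across and each return brings at least 1 back, so after t trips out (and t−1 returns) at most 3t − (t−1) of the 8 are across; that first reaches 8 at t = 4, so at least 7 crossings are needed.
The plan below uses exactly 7 crossings, so it is optimal:
1. 2 ogres → the right bank.  (the left bank: 5K 1O; the right bank: 0K 2O)
2. 1 ogre ← the left bank.  (the left bank: 5K 2O; the right bank: 0K 1O)
3. 2 knights and 1 ogre → the right bank.  (the left bank: 3K 1O; the right bank: 2K 2O)
4. 1 ogre ← the left bank.  (the left bank: 3K 2O; the right bank: 2K 1O)
5. 1 knight and 2 ogres → the right bank.  (the left bank: 2K 0O; the right bank: 3K 3O)
6. 1 ogre ← the left bank.  (the left bank: 2K 1O; the right bank: 3K 2O)
7. 2 knights and 1 ogre → the right bank.  (the left bank: 0K 0O; the right bank: 5K 3O)

7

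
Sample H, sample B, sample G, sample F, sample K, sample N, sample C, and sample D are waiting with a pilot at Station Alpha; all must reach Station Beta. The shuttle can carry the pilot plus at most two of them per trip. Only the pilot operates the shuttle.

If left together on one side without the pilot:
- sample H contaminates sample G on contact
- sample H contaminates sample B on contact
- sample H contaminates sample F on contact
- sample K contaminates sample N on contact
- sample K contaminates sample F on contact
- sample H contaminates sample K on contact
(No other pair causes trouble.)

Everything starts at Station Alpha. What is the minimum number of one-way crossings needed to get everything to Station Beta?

13

Counting alone: the pilot can take at most 2 across per trip to Station Beta, so moving all 8 needs at least 4 loaded trips out, with a return between consecutive ones — at least 7 crossings.
The safety rule pushes this higher. Following every safe sequence of crossings, the most of the 8 that can be at Station Beta as the shuttle arrives there on crossings 7, 9, 11 is 5, 6, 7 respectively — never all 8.
So no plan with fewer than 13 crossings exists, and this one achieves 13:
1. Pilot goes to Station Beta with sample H and sample K.
2. Pilot goes back to Station Alpha with sample H.
3. Pilot goes to Station Beta with sample B and sample H.
4. Pilot goes back to Station Alpha with sample H.
5. Pilot goes to Station Beta with sample G and sample H.
6. Pilot goes back to Station Alpha with sample H.
7. Pilot goes to Station Beta with sample C and sample H.
8. Pilot goes back to Station Alpha with sample H.
9. Pilot goes to Station Beta with sample D and sample H.
10. Pilot goes back to Station Alpha with sample H.
11. Pilot goes to Station Beta with sample F and sample N.
12. Pilot goes back to Station Alpha with sample K.
13. Pilot goes to Station Beta with sample H and sample K.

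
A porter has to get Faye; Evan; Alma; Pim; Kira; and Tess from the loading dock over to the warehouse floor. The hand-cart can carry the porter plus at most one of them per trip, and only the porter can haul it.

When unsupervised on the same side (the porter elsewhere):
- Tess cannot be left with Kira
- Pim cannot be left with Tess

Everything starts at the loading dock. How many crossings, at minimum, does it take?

13

Counting alone: the porter can take at most 1 across per trip to the warehouse floor, so moving all 6 needs at least 6 loaded trips out, with a return between consecutive ones — at least 11 crossings.
The safety rule pushes this higher. Following every safe sequence of crossings, the most of the 6 that can be at the warehouse floor as the hand-cart arrives there on crossing 11 is 5 — never all 6.
So no plan with fewer than 13 crossings exists, and this one achieves 13:
1. Porter goes to the warehouse floor with Tess.  [the loading dock: Alma, Evan, Faye, Kira, Pim | the warehouse floor: Tess]
2. Porter goes back to the loading dock alone.  [the loading dock: Alma, Evan, Faye, Kira, Pim | the warehouse floor: Tess]
3. Porter goes to the warehouse floor with Faye.  [the loading dock: Alma, Evan, Kira, Pim | the warehouse floor: Faye, Tess]
4. Porter goes back to the loading dock alone.  [the loading dock: Alma, Evan, Kira, Pim | the warehouse floor: Faye, Tess]
5. Porter goes to the warehouse floor with Evan.  [the loading dock: Alma, Kira, Pim | the warehouse floor: Evan, Faye, Tess]
6. Porter goes back to the loading dock alone.  [the loading dock: Alma, Kira, Pim | the warehouse floor: Evan, Faye, Tess]
7. Porter goes to the warehouse floor with Alma.  [the loading dock: Kira, Pim | the warehouse floor: Alma, Evan, Faye, Tess]
8. Porter goes back to the loading dock alone.  [the loading dock: Kira, Pim | the warehouse floor: Alma, Evan, Faye, Tess]
9. Porter goes to the warehouse floor with Pim.  [the loading dock: Kira | the warehouse floor: Alma, Evan, Faye, Pim, Tess]
10. Porter goes back to the loading dock with Tess.  [the loading dock: Kira, Tess | the warehouse floor: Alma, Evan, Faye, Pim]
11. Porter goes to the warehouse floor with Kira.  [the loading dock: Tess | the warehouse floor: Alma, Evan, Faye, Kira, Pim]
12. Porter goes back to the loading dock alone.  [the loading dock: Tess | the warehouse floor: Alma, Evan, Faye, Kira, Pim]
13. Porter goes to the warehouse floor with Tess.  [the loading dock: — | the warehouse floor: Alma, Evan, Faye, Kira, Pim, Tess]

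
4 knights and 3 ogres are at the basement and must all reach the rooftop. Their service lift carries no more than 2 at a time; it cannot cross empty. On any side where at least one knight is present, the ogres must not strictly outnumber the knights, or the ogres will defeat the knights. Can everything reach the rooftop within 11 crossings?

Yes

Yes — this plan uses 11 crossings (≤ 11):
1. 2 ogres → the rooftop.  (the basement: 4K 1O; the rooftop: 0K 2O)
2. 1 ogre ← the basement.  (the basement: 4K 2O; the rooftop: 0K 1O)
3. 2 ogres → the rooftop.  (the basement: 4K 0O; the rooftop: 0K 3O)
4. 1 ogre ← the basement.  (the basement: 4K 1O; the rooftop: 0K 2O)
5. 2 knights → the rooftop.  (the basement: 2K 1O; the rooftop: 2K 2O)
6. 1 ogre ← the basement.  (the basement: 2K 2O; the rooftop: 2K 1O)
7. 1 knight and 1 ogre → the rooftop.  (the basement: 1K 1O; the rooftop: 3K 2O)
8. 1 knight ← the basement.  (the basement: 2K 1O; the rooftop: 2K 2O)
9. 1 knight and 1 ogre → the rooftop.  (the basement: 1K 0O; the rooftop: 3K 3O)
10. 1 ogre ← the basement.  (the basement: 1K 1O; the rooftop: 3K 2O)
11. 1 knight and 1 ogre → the rooftop.  (the basement: 0K 0O; the rooftop: 4K 3O)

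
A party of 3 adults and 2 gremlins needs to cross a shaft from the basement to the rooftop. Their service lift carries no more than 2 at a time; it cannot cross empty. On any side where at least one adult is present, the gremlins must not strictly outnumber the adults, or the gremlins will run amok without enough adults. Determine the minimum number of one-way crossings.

7

Counting alone: each trip to the rooftop takes at most 2 across and each return brings at least 1 back, so after t trips out (and t−1 returns) at most 2t − (t−1) of the 5 are across; that first reaches 5 at t = 4, so at least 7 crossings are needed.
The plan below uses exactly 7 crossings, so it is optimal:
1. 2 gremlins → the rooftop.  (the basement: 3A 0G; the rooftop: 0A 2G)
2. 1 gremlin ← the basement.  (the basement: 3A 1G; the rooftop: 0A 1G)
3. 2 adults → the rooftop.  (the basement: 1A 1G; the rooftop: 2A 1G)
4. 1 adult ← the basement.  (the basement: 2A 1G; the rooftop: 1A 1G)
5. 1 adult and 1 gremlin → the rooftop.  (the basement: 1A 0G; the rooftop: 2A 2G)
6. 1 gremlin ← the basement.  (the basement: 1A 1G; the rooftop: 2A 1G)
7. 1 adult and 1 gremlin → the rooftop.  (the basement: 0A 0G; the rooftop: 3A 2G)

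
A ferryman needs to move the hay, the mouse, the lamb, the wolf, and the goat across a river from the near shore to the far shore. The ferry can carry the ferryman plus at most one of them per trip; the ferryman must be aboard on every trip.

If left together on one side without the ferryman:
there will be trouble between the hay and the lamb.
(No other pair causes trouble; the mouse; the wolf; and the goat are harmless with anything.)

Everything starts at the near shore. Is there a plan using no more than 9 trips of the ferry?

Yes — this plan uses 9 crossings (≤ 9):
1. Ferryman goes to the far shore with the hay.  [the near shore: the goat, the lamb, the mouse, the wolf | the far shore: the hay]
2. Ferryman goes back to the near shore alone.  [the near shore: the goat, the lamb, the mouse, the wolf | the far shore: the hay]
3. Ferryman goes to the far shore with the mouse.  [the near shore: the goat, the lamb, the wolf | the far shore: the hay, the mouse]
4. Ferryman goes back to the near shore alone.  [the near shore: the goat, the lamb, the wolf | the far shore: the hay, the mouse]
5. Ferryman goes to the far shore with the wolf.  [the near shore: the goat, the lamb | the far shore: the hay, the mouse, the wolf]
6. Ferryman goes back to the near shore alone.  [the near shore: the goat, the lamb | the far shore: the hay, the mouse, the wolf]
7. Ferryman goes to the far shore with the goat.  [the near shore: the lamb | the far shore: the goat, the hay, the mouse, the wolf]
8. Ferryman goes back to the near shore alone.  [the near shore: the lamb | the far shore: the goat, the hay, the mouse, the wolf]
9. Ferryman goes to the far shore with the lamb.  [the near shore: — | the far shore: the goat, the hay, the lamb, the mouse, the wolf]

Yes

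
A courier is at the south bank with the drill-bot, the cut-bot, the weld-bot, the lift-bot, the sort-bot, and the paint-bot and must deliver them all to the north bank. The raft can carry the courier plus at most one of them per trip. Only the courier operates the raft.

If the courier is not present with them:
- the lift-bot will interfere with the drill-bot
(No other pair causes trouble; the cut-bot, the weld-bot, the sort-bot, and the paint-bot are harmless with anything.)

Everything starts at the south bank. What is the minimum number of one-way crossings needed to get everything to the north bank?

Counting alone: the courier can take at most 1 across per trip to the north bank, so moving all 6 needs at least 6 loaded trips out, with a return between consecutive ones — at least 11 crossings.
The plan below uses exactly 11 crossings, so it is optimal:
1. Courier goes to the north bank with the drill-bot.  [the south bank: the cut-bot, the lift-bot, the paint-bot, the sort-bot, the weld-bot | the north bank: the drill-bot]
2. Courier goes back to the south bank alone.  [the south bank: the cut-bot, the lift-bot, the paint-bot, the sort-bot, the weld-bot | the north bank: the drill-bot]
3. Courier goes to the north bank with the cut-bot.  [the south bank: the lift-bot, the paint-bot, the sort-bot, the weld-bot | the north bank: the cut-bot, the drill-bot]
4. Courier goes back to the south bank alone.  [the south bank: the lift-bot, the paint-bot, the sort-bot, the weld-bot | the north bank: the cut-bot, the drill-bot]
5. Courier goes to the north bank with the weld-bot.  [the south bank: the lift-bot, the paint-bot, the sort-bot | the north bank: the cut-bot, the drill-bot, the weld-bot]
6. Courier goes back to the south bank alone.  [the south bank: the lift-bot, the paint-bot, the sort-bot | the north bank: the cut-bot, the drill-bot, the weld-bot]
7. Courier goes to the north bank with the sort-bot.  [the south bank: the lift-bot, the paint-bot | the north bank: the cut-bot, the drill-bot, the sort-bot, the weld-bot]
8. Courier goes back to the south bank alone.  [the south bank: the lift-bot, the paint-bot | the north bank: the cut-bot, the drill-bot, the sort-bot, the weld-bot]
9. Courier goes to the north bank with the paint-bot.  [the south bank: the lift-bot | the north bank: the cut-bot, the drill-bot, the paint-bot, the sort-bot, the weld-bot]
10. Courier goes back to the south bank alone.  [the south bank: the lift-bot | the north bank: the cut-bot, the drill-bot, the paint-bot, the sort-bot, the weld-bot]
11. Courier goes to the north bank with the lift-bot.  [the south bank: — | the north bank: the cut-bot, the drill-bot, the lift-bot, the paint-bot, the sort-bot, the weld-bot]

11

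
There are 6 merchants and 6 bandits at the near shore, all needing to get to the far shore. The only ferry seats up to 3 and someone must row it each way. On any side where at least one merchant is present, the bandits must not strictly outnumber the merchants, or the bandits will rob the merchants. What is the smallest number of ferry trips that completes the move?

Following every safe sequence of crossings from the start, the most of the 12 that can be at the far shore as the ferry arrives there on crossings 1, 3, 5 is 3, 5, 6 respectively; the best ever achieved is 6 of 12.
From crossing 7 on, no configuration arises that was not already reachable earlier: only 17 distinct safe configurations (who is on which side, and where the ferry is) can ever be reached, none of them has everyone across, and every continuation just revisits them. They are: 0 merchants + 0 bandits across (ferry back at the start); 0 merchants + 1 bandit across (ferry there); 0 merchants + 1 bandit across (ferry back at the start); 0 merchants + 2 bandits across (ferry there); 0 merchants + 2 bandits across (ferry back at the start); 0 merchants + 3 bandits across (ferry there); 0 merchants + 3 bandits across (ferry back at the start); 0 merchants + 4 bandits across (ferry there); 0 merchants + 4 bandits across (ferry back at the start); 0 merchants + 5 bandits across (ferry there); 0 merchants + 5 bandits across (ferry back at the start); 0 merchants + 6 bandits across (ferry there); 1 merchant + 1 bandit across (ferry there); 1 merchant + 1 bandit across (ferry back at the start); 2 merchants + 2 bandits across (ferry there); 2 merchants + 2 bandits across (ferry back at the start); 3 merchants + 3 bandits across (ferry there). So no valid plan exists.

impossible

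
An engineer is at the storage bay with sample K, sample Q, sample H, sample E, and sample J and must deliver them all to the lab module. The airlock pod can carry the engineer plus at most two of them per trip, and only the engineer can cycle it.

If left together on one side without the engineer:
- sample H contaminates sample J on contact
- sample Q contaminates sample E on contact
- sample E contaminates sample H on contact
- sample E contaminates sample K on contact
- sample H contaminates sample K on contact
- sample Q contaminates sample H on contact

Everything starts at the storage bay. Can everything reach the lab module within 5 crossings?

Counting alone: the engineer can take at most 2 across per trip to the lab module, so moving all 5 needs at least 3 loaded trips out, with a return between consecutive ones — at least 5 crossings.
The safety rule pushes this higher. Following every safe sequence of crossings, the most of the 5 that can be at the lab module as the airlock pod arrives there on crossing 5 is 4 — never all 5.
So the move cannot be finished within 5 crossings. (The shortest complete plan takes 7:)
1. Engineer goes to the lab module with sample E and sample H.  [the storage bay: sample J, sample K, sample Q | the lab module: sample E, sample H]
2. Engineer goes back to the storage bay with sample H.  [the storage bay: sample H, sample J, sample K, sample Q | the lab module: sample E]
3. Engineer goes to the lab module with sample H and sample J.  [the storage bay: sample K, sample Q | the lab module: sample E, sample H, sample J]
4. Engineer goes back to the storage bay with sample H.  [the storage bay: sample H, sample K, sample Q | the lab module: sample E, sample J]
5. Engineer goes to the lab module with sample K and sample Q.  [the storage bay: sample H | the lab module: sample E, sample J, sample K, sample Q]
6. Engineer goes back to the storage bay with sample E.  [the storage bay: sample E, sample H | the lab module: sample J, sample K, sample Q]
7. Engineer goes to the lab module with sample E and sample H.  [the storage bay: — | the lab module: sample E, sample H, sample J, sample K, sample Q]

No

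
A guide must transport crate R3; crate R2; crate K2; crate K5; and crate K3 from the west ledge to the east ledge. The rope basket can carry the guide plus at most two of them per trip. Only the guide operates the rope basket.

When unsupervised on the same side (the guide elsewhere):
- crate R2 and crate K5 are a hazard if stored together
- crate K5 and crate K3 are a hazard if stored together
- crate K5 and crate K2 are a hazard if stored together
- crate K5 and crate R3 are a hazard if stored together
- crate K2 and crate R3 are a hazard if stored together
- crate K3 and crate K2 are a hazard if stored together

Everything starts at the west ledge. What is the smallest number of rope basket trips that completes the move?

Counting alone: the guide can take at most 2 across per trip to the east ledge, so moving all 5 needs at least 3 loaded trips out, with a return between consecutive ones — at least 5 crossings.
The safety rule pushes this higher. Following every safe sequence of crossings, the most of the 5 that can be at the east ledge as the rope basket arrives there on crossing 5 is 4 — never all 5.
So no plan with fewer than 7 crossings exists, and this one achieves 7:
1. Guide goes to the east ledge with crate K2 and crate K5.
2. Guide goes back to the west ledge with crate K2.
3. Guide goes to the east ledge with crate K3 and crate R3.
4. Guide goes back to the west ledge with crate K5.
5. Guide goes to the east ledge with crate K2 and crate R2.
6. Guide goes back to the west ledge with crate K2.
7. Guide goes to the east ledge with crate K2 and crate K5.

7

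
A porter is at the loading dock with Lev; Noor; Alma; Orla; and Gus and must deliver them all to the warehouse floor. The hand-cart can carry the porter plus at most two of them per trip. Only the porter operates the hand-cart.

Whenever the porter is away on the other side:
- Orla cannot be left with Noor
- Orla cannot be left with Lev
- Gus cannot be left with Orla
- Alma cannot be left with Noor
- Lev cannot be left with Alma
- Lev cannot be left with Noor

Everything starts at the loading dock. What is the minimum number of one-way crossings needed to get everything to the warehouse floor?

Whatever the first load, the items left behind include a forbidden pair without the porter. No opening move is safe, so no plan exists.

impossible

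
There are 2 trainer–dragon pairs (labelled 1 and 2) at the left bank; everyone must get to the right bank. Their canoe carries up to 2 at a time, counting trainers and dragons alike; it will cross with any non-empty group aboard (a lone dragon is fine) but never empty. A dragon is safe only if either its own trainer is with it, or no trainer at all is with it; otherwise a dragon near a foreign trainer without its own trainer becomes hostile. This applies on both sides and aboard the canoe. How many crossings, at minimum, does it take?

5

Counting alone: each trip to the right bank takes at most 2 across and each return brings at least 1 back, so after t trips out (and t−1 returns) at most 2t − (t−1) of the 4 are across; that first reaches 4 at t = 3, so at least 5 crossings are needed.
The plan below uses exactly 5 crossings, so it is optimal:
1. dragon 1 and trainer 1 cross → the right bank.
2. trainer 1 crosses ← the left bank.
3. trainer 1 and trainer 2 cross → the right bank.
4. trainer 2 crosses ← the left bank.
5. dragon 2 and trainer 2 cross → the right bank.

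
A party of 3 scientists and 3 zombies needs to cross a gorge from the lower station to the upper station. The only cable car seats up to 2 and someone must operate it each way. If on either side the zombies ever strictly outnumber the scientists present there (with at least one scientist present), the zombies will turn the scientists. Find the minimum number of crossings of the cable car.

Counting alone: each trip to the upper station takes at most 2 across and each return brings at least 1 back, so after t trips out (and t−1 returns) at most 2t − (t−1) of the 6 are across; that first reaches 6 at t = 5, so at least 9 crossings are needed.
The safety rule pushes this higher. Following every safe sequence of crossings, the most of the 6 that can be at the upper station as the cable car arrives there on crossing 9 is 5 — never all 6.
So no plan with fewer than 11 crossings exists, and this one achieves 11:
1. 2 zombies → the upper station.  (the lower station: 3S 1Z; the upper station: 0S 2Z)
2. 1 zombie ← the lower station.  (the lower station: 3S 2Z; the upper station: 0S 1Z)
3. 2 zombies → the upper station.  (the lower station: 3S 0Z; the upper station: 0S 3Z)
4. 1 zombie ← the lower station.  (the lower station: 3S 1Z; the upper station: 0S 2Z)
5. 2 scientists → the upper station.  (the lower station: 1S 1Z; the upper station: 2S 2Z)
6. 1 scientist and 1 zombie ← the lower station.  (the lower station: 2S 2Z; the upper station: 1S 1Z)
7. 2 scientists → the upper station.  (the lower station: 0S 2Z; the upper station: 3S 1Z)
8. 1 zombie ← the lower station.  (the lower station: 0S 3Z; the upper station: 3S 0Z)
9. 2 zombies → the upper station.  (the lower station: 0S 1Z; the upper station: 3S 2Z)
10. 1 zombie ← the lower station.  (the lower station: 0S 2Z; the upper station: 3S 1Z)
11. 2 zombies → the upper station.  (the lower station: 0S 0Z; the upper station: 3S 3Z)

11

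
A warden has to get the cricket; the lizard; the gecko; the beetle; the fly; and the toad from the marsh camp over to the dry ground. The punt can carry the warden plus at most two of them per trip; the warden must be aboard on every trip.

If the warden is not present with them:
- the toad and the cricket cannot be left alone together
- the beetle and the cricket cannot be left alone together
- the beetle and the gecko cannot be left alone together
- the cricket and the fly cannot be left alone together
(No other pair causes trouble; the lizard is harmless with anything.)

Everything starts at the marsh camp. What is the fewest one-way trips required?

7

Counting alone: the warden can take at most 2 across per trip to the dry ground, so moving all 6 needs at least 3 loaded trips out, with a return between consecutive ones — at least 5 crossings.
The safety rule pushes this higher. Following every safe sequence of crossings, the most of the 6 that can be at the dry ground as the punt arrives there on crossing 5 is 5 — never all 6.
So no plan with fewer than 7 crossings exists, and this one achieves 7:
1. Warden goes to the dry ground with the cricket and the gecko.  [the marsh camp: the beetle, the fly, the lizard, the toad | the dry ground: the cricket, the gecko]
2. Warden goes back to the marsh camp alone.  [the marsh camp: the beetle, the fly, the lizard, the toad | the dry ground: the cricket, the gecko]
3. Warden goes to the dry ground with the lizard.  [the marsh camp: the beetle, the fly, the toad | the dry ground: the cricket, the gecko, the lizard]
4. Warden goes back to the marsh camp alone.  [the marsh camp: the beetle, the fly, the toad | the dry ground: the cricket, the gecko, the lizard]
5. Warden goes to the dry ground with the fly and the toad.  [the marsh camp: the beetle | the dry ground: the cricket, the fly, the gecko, the lizard, the toad]
6. Warden goes back to the marsh camp with the cricket.  [the marsh camp: the beetle, the cricket | the dry ground: the fly, the gecko, the lizard, the toad]
7. Warden goes to the dry ground with the beetle and the cricket.  [the marsh camp: — | the dry ground: the beetle, the cricket, the fly, the gecko, the lizard, the toad]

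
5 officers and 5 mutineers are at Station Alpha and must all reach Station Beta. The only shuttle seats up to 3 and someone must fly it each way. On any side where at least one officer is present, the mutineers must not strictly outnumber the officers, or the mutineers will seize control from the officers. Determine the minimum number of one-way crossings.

Counting alone: each trip to Station Beta takes at most 3 across and each return brings at least 1 back, so after t trips out (and t−1 returns) at most 3t − (t−1) of the 10 are across; that first reaches 10 at t = 5, so at least 9 crossings are needed.
The safety rule pushes this higher. Following every safe sequence of crossings, the most of the 10 that can be at Station Beta as the shuttle arrives there on crossing 9 is 9 — never all 10.
So no plan with fewer than 11 crossings exists, and this one achieves 11:
1. 2 mutineers → Station Beta.  (Station Alpha: 5O 3M; Station Beta: 0O 2M)
2. 1 mutineer ← Station Alpha.  (Station Alpha: 5O 4M; Station Beta: 0O 1M)
3. 3 mutineers → Station Beta.  (Station Alpha: 5O 1M; Station Beta: 0O 4M)
4. 1 mutineer ← Station Alpha.  (Station Alpha: 5O 2M; Station Beta: 0O 3M)
5. 3 officers → Station Beta.  (Station Alpha: 2O 2M; Station Beta: 3O 3M)
6. 1 officer and 1 mutineer ← Station Alpha.  (Station Alpha: 3O 3M; Station Beta: 2O 2M)
7. 3 officers → Station Beta.  (Station Alpha: 0O 3M; Station Beta: 5O 2M)
8. 1 mutineer ← Station Alpha.  (Station Alpha: 0O 4M; Station Beta: 5O 1M)
9. 2 mutineers → Station Beta.  (Station Alpha: 0O 2M; Station Beta: 5O 3M)
10. 1 mutineer ← Station Alpha.  (Station Alpha: 0O 3M; Station Beta: 5O 2M)
11. 3 mutineers → Station Beta.  (Station Alpha: 0O 0M; Station Beta: 5O 5M)

11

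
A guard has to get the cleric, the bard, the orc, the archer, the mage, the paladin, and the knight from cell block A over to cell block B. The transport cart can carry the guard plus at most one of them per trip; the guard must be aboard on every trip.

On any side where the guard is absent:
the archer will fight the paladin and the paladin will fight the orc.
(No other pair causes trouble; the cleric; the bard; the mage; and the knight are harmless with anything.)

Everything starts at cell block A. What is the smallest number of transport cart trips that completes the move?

Counting alone: the guard can take at most 1 across per trip to cell block B, so moving all 7 needs at least 7 loaded trips out, with a return between consecutive ones — at least 13 crossings.
The safety rule pushes this higher. Following every safe sequence of crossings, the most of the 7 that can be at cell block B as the transport cart arrives there on crossing 13 is 6 — never all 7.
So no plan with fewer than 15 crossings exists, and this one achieves 15:
1. Guard goes to cell block B with the paladin.
2. Guard goes back to cell block A alone.
3. Guard goes to cell block B with the cleric.
4. Guard goes back to cell block A alone.
5. Guard goes to cell block B with the bard.
6. Guard goes back to cell block A alone.
7. Guard goes to cell block B with the orc.
8. Guard goes back to cell block A with the paladin.
9. Guard goes to cell block B with the archer.
10. Guard goes back to cell block A alone.
11. Guard goes to cell block B with the mage.
12. Guard goes back to cell block A alone.
13. Guard goes to cell block B with the knight.
14. Guard goes back to cell block A alone.
15. Guard goes to cell block B with the paladin.

15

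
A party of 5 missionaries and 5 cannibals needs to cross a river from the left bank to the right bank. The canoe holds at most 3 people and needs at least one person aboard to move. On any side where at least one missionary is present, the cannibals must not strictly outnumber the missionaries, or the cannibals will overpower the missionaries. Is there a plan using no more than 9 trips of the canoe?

Counting alone: each trip to the right bank takes at most 3 across and each return brings at least 1 back, so after t trips out (and t−1 returns) at most 3t − (t−1) of the 10 are across; that first reaches 10 at t = 5, so at least 9 crossings are needed.
The safety rule pushes this higher. Following every safe sequence of crossings, the most of the 10 that can be at the right bank as the canoe arrives there on crossing 9 is 9 — never all 10.
So the move cannot be finished within 9 crossings. (The shortest complete plan takes 11:)
1. 2 cannibals → the right bank.  (the left bank: 5M 3C; the right bank: 0M 2C)
2. 1 cannibal ← the left bank.  (the left bank: 5M 4C; the right bank: 0M 1C)
3. 3 cannibals → the right bank.  (the left bank: 5M 1C; the right bank: 0M 4C)
4. 1 cannibal ← the left bank.  (the left bank: 5M 2C; the right bank: 0M 3C)
5. 3 missionaries → the right bank.  (the left bank: 2M 2C; the right bank: 3M 3C)
6. 1 missionary and 1 cannibal ← the left bank.  (the left bank: 3M 3C; the right bank: 2M 2C)
7. 3 missionaries → the right bank.  (the left bank: 0M 3C; the right bank: 5M 2C)
8. 1 cannibal ← the left bank.  (the left bank: 0M 4C; the right bank: 5M 1C)
9. 2 cannibals → the right bank.  (the left bank: 0M 2C; the right bank: 5M 3C)
10. 1 cannibal ← the left bank.  (the left bank: 0M 3C; the right bank: 5M 2C)
11. 3 cannibals → the right bank.  (the left bank: 0M 0C; the right bank: 5M 5C)

No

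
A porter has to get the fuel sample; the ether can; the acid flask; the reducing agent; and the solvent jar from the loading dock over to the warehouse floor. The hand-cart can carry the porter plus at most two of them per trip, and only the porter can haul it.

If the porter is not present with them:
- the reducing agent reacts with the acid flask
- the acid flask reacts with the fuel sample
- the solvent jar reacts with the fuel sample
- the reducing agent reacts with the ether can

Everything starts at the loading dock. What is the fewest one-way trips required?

7

Counting alone: the porter can take at most 2 across per trip to the warehouse floor, so moving all 5 needs at least 3 loaded trips out, with a return between consecutive ones — at least 5 crossings.
The safety rule pushes this higher. Following every safe sequence of crossings, the most of the 5 that can be at the warehouse floor as the hand-cart arrives there on crossing 5 is 4 — never all 5.
So no plan with fewer than 7 crossings exists, and this one achieves 7:
1. Porter goes to the warehouse floor with the fuel sample and the reducing agent.  [the loading dock: the acid flask, the ether can, the solvent jar | the warehouse floor: the fuel sample, the reducing agent]
2. Porter goes back to the loading dock alone.  [the loading dock: the acid flask, the ether can, the solvent jar | the warehouse floor: the fuel sample, the reducing agent]
3. Porter goes to the warehouse floor with the ether can.  [the loading dock: the acid flask, the solvent jar | the warehouse floor: the ether can, the fuel sample, the reducing agent]
4. Porter goes back to the loading dock with the reducing agent.  [the loading dock: the acid flask, the reducing agent, the solvent jar | the warehouse floor: the ether can, the fuel sample]
5. Porter goes to the warehouse floor with the acid flask and the solvent jar.  [the loading dock: the reducing agent | the warehouse floor: the acid flask, the ether can, the fuel sample, the solvent jar]
6. Porter goes back to the loading dock with the fuel sample.  [the loading dock: the fuel sample, the reducing agent | the warehouse floor: the acid flask, the ether can, the solvent jar]
7. Porter goes to the warehouse floor with the fuel sample and the reducing agent.  [the loading dock: — | the warehouse floor: the acid flask, the ether can, the fuel sample, the reducing agent, the solvent jar]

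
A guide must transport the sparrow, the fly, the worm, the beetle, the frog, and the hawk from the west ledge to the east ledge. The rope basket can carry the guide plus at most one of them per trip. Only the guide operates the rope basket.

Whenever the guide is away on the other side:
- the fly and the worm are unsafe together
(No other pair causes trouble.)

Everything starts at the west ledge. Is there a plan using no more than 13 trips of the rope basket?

Yes — this plan uses 11 crossings (≤ 13):
1. Guide goes to the east ledge with the fly.
2. Guide goes back to the west ledge alone.
3. Guide goes to the east ledge with the sparrow.
4. Guide goes back to the west ledge alone.
5. Guide goes to the east ledge with the beetle.
6. Guide goes back to the west ledge alone.
7. Guide goes to the east ledge with the frog.
8. Guide goes back to the west ledge alone.
9. Guide goes to the east ledge with the hawk.
10. Guide goes back to the west ledge alone.
11. Guide goes to the east ledge with the worm.

Yes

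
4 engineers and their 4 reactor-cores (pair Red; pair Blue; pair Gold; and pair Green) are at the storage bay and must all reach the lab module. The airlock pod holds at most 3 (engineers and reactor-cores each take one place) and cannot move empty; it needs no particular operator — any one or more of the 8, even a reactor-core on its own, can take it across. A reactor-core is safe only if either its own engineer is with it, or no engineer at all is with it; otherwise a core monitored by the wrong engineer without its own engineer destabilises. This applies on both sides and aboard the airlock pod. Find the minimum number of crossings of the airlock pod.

Counting alone: each trip to the lab module takes at most 3 across and each return brings at least 1 back, so after t trips out (and t−1 returns) at most 3t − (t−1) of the 8 are across; that first reaches 8 at t = 4, so at least 7 crossings are needed.
The safety rule pushes this higher. Following every safe sequence of crossings, the most of the 8 that can be at the lab module as the airlock pod arrives there on crossing 7 is 7 — never all 8.
So no plan with fewer than 9 crossings exists, and this one achieves 9:
1. engineer Red and reactor-core Red cross → the lab module.
2. engineer Red crosses ← the storage bay.
3. engineer Blue, engineer Red, and reactor-core Blue cross → the lab module.
4. engineer Red and reactor-core Red cross ← the storage bay.
5. engineer Gold, engineer Green, and engineer Red cross → the lab module.
6. reactor-core Blue crosses ← the storage bay.
7. reactor-core Blue and reactor-core Red cross → the lab module.
8. reactor-core Red crosses ← the storage bay.
9. reactor-core Gold, reactor-core Green, and reactor-core Red cross → the lab module.

9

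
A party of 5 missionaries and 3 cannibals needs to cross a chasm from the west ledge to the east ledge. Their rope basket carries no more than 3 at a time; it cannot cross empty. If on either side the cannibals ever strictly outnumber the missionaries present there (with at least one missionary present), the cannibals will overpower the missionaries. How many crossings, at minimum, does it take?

7

Counting alone: each trip to the east ledge takes at most 3 across and each return brings at least 1 back, so after t trips out (and t−1 returns) at most 3t − (t−1) of the 8 are across; that first reaches 8 at t = 4, so at least 7 crossings are needed.
The plan below uses exactly 7 crossings, so it is optimal:
1. 2 cannibals → the east ledge.  (the west ledge: 5M 1C; the east ledge: 0M 2C)
2. 1 cannibal ← the west ledge.  (the west ledge: 5M 2C; the east ledge: 0M 1C)
3. 2 missionaries and 1 cannibal → the east ledge.  (the west ledge: 3M 1C; the east ledge: 2M 2C)
4. 1 cannibal ← the west ledge.  (the west ledge: 3M 2C; the east ledge: 2M 1C)
5. 1 missionary and 2 cannibals → the east ledge.  (the west ledge: 2M 0C; the east ledge: 3M 3C)
6. 1 cannibal ← the west ledge.  (the west ledge: 2M 1C; the east ledge: 3M 2C)
7. 2 missionaries and 1 cannibal → the east ledge.  (the west ledge: 0M 0C; the east ledge: 5M 3C)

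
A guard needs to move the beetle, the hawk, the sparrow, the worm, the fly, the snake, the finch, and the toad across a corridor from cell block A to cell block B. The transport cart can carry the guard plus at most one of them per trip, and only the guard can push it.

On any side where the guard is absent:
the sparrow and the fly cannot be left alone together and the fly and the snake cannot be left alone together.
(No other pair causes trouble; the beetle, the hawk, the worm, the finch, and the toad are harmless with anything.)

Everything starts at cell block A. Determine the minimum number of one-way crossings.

17

Counting alone: the guard can take at most 1 across per trip to cell block B, so moving all 8 needs at least 8 loaded trips out, with a return between consecutive ones — at least 15 crossings.
The safety rule pushes this higher. Following every safe sequence of crossings, the most of the 8 that can be at cell block B as the transport cart arrives there on crossing 15 is 7 — never all 8.
So no plan with fewer than 17 crossings exists, and this one achieves 17:
1. Guard goes to cell block B with the fly.  [cell block A: the beetle, the finch, the hawk, the snake, the sparrow, the toad, the worm | cell block B: the fly]
2. Guard goes back to cell block A alone.  [cell block A: the beetle, the finch, the hawk, the snake, the sparrow, the toad, the worm | cell block B: the fly]
3. Guard goes to cell block B with the beetle.  [cell block A: the finch, the hawk, the snake, the sparrow, the toad, the worm | cell block B: the beetle, the fly]
4. Guard goes back to cell block A alone.  [cell block A: the finch, the hawk, the snake, the sparrow, the toad, the worm | cell block B: the beetle, the fly]
5. Guard goes to cell block B with the hawk.  [cell block A: the finch, the snake, the sparrow, the toad, the worm | cell block B: the beetle, the fly, the hawk]
6. Guard goes back to cell block A alone.  [cell block A: the finch, the snake, the sparrow, the toad, the worm | cell block B: the beetle, the fly, the hawk]
7. Guard goes to cell block B with the sparrow.  [cell block A: the finch, the snake, the toad, the worm | cell block B: the beetle, the fly, the hawk, the sparrow]
8. Guard goes back to cell block A with the fly.  [cell block A: the finch, the fly, the snake, the toad, the worm | cell block B: the beetle, the hawk, the sparrow]
9. Guard goes to cell block B with the snake.  [cell block A: the finch, the fly, the toad, the worm | cell block B: the beetle, the hawk, the snake, the sparrow]
10. Guard goes back to cell block A alone.  [cell block A: the finch, the fly, the toad, the worm | cell block B: the beetle, the hawk, the snake, the sparrow]
11. Guard goes to cell block B with the worm.  [cell block A: the finch, the fly, the toad | cell block B: the beetle, the hawk, the snake, the sparrow, the worm]
12. Guard goes back to cell block A alone.  [cell block A: the finch, the fly, the toad | cell block B: the beetle, the hawk, the snake, the sparrow, the worm]
13. Guard goes to cell block B with the finch.  [cell block A: the fly, the toad | cell block B: the beetle, the finch, the hawk, the snake, the sparrow, the worm]
14. Guard goes back to cell block A alone.  [cell block A: the fly, the toad | cell block B: the beetle, the finch, the hawk, the snake, the sparrow, the worm]
15. Guard goes to cell block B with the toad.  [cell block A: the fly | cell block B: the beetle, the finch, the hawk, the snake, the sparrow, the toad, the worm]
16. Guard goes back to cell block A alone.  [cell block A: the fly | cell block B: the beetle, the finch, the hawk, the snake, the sparrow, the toad, the worm]
17. Guard goes to cell block B with the fly.  [cell block A: — | cell block B: the beetle, the finch, the fly, the hawk, the snake, the sparrow, the toad, the worm]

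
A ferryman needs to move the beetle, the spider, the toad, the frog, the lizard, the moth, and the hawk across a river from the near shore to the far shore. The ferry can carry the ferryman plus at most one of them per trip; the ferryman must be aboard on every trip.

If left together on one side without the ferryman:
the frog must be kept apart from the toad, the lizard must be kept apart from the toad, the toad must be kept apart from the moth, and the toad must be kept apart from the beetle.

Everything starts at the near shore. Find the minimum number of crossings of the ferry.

Following every safe sequence of crossings from the start, the most of the 7 that can be at the far shore as the ferry arrives there on crossings 1, 3, 5, 7 is 1, 2, 3, 4 respectively; the best ever achieved is 4 of 7.
From crossing 9 on, no configuration arises that was not already reachable earlier: only 44 distinct safe configurations (who is on which side, and where the ferry is) can ever be reached, none of them has everyone across, and every continuation just revisits them. So no valid plan exists.

impossible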